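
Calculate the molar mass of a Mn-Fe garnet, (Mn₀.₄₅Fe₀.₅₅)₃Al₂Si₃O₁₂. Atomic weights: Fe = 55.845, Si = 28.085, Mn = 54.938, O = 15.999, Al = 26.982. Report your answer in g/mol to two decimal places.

496.52 g/mol

The formula mass is the sum 1.35×54.938 + 1.65×55.845 + 2×26.982 + 3×28.085 + 12×15.999.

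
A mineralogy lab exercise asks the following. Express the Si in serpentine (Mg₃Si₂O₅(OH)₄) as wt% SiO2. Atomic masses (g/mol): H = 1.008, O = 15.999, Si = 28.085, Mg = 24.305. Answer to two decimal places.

43.36 wt%

Formula mass = 277.108 g/mol.
2 Si → 2.0000 mol SiO2 per formula unit; M(SiO2) = 60.083, so SiO2 mass = 120.166 g.
120.166/277.108 × 100 = 43.36 wt%.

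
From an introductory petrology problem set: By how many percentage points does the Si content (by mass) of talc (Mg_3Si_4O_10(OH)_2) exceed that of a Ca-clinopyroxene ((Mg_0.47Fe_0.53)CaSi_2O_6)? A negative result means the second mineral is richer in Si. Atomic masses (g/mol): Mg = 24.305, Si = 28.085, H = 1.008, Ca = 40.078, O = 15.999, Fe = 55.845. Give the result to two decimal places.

5.54 percentage points

Si in Mg_3Si_4O_10(OH)_2: molar mass 379.259 g/mol; 4×28.085 = 112.340 g → 29.62 wt%.
Si in (Mg_0.47Fe_0.53)CaSi_2O_6: molar mass 233.263 g/mol; 2×28.085 = 56.170 g → 24.08 wt%.
Difference = 29.62 − 24.08 = 5.54 percentage points.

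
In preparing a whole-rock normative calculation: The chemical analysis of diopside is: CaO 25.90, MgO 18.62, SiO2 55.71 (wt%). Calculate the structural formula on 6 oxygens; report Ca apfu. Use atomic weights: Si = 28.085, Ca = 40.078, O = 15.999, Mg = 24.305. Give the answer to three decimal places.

CaO (M=56.077): mol = 0.46186; Ca = 0.46186, O = 0.46186.
MgO (M=40.304): mol = 0.46199; Mg = 0.46199, O = 0.46199.
SiO2 (M=60.083): mol = 0.92722; Si = 0.92722, O = 1.85444.
ΣO = 2.77829; factor = 6/ΣO = 2.15960.
Ca apfu = 0.46186 × 2.15960 = 0.997.

0.997 Ca apfu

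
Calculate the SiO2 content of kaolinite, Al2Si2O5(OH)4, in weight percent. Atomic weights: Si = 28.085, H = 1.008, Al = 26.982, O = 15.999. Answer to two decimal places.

46.55 wt%

Molar mass of Al2Si2O5(OH)4 = 2×26.982 + 2×28.085 + 9×15.999 + 4×1.008 = 258.157 g/mol.
Each formula unit contains 2 Si, equivalent to 2/1 = 2.0000 mol SiO2.
M(SiO2) = 1×28.085 + 2×15.999 = 60.083 g/mol.
Mass of SiO2 per formula unit = 2.0000 × 60.083 = 120.166 g.
SiO2 wt% = 120.166 / 258.157 × 100 = 46.55%.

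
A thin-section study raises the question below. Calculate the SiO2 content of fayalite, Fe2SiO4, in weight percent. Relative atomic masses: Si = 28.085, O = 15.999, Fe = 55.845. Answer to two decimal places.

29.49 wt%

Formula mass = 203.771 g/mol.
1 Si → 1.0000 mol SiO2 per formula unit; M(SiO2) = 60.083, so SiO2 mass = 60.083 g.
60.083/203.771 × 100 = 29.49 wt%.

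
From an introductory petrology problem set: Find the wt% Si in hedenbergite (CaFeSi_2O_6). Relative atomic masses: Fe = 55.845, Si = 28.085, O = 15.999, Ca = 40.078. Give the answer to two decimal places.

Formula mass = 1×40.078 + 1×55.845 + 2×28.085 + 6×15.999 = 248.087 g/mol, of which 56.170 g is Si.
So Si makes up 56.170/248.087 = 0.2264 of the mass, i.e. 22.64%.

22.64 weight percent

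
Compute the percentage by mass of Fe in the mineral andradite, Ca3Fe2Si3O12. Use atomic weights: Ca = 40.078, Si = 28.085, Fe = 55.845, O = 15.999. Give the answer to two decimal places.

21.98 wt%

Formula mass = 3×40.078 + 2×55.845 + 3×28.085 + 12×15.999 = 508.167 g/mol, of which 111.690 g is Fe.
So Fe makes up 111.690/508.167 = 0.2198 of the mass, i.e. 21.98%.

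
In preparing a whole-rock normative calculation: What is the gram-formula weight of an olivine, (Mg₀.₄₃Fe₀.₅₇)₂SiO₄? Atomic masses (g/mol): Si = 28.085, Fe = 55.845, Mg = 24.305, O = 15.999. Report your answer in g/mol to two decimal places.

176.65 g/mol

Mg: 0.86 × 24.305 = 20.9023
Fe: 1.14 × 55.845 = 63.6633
Si: 1 × 28.085 = 28.0850
O: 4 × 15.999 = 63.9960
Summing the contributions gives the formula mass.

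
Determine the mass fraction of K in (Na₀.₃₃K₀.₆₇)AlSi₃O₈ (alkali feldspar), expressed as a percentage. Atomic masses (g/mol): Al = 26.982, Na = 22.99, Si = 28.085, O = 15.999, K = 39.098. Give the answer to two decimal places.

9.60 weight percent

M((Na₀.₃₃K₀.₆₇)AlSi₃O₈) = 273.011 g/mol.
K contributes 0.67 × 39.098 = 26.196 g per mole.
26.196/273.011 = 0.0960 → 9.60%.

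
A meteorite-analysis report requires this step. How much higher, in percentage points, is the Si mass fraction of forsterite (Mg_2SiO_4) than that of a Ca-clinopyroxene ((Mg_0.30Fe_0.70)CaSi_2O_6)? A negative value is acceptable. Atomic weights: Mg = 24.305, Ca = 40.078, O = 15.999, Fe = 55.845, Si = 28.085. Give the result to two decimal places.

-3.58 percentage points

M(Mg_2SiO_4) = 140.691 g/mol, so wt% Si = 28.085/140.691 × 100 = 19.96%.
M((Mg_0.30Fe_0.70)CaSi_2O_6) = 238.625 g/mol, so wt% Si = 56.170/238.625 × 100 = 23.54%.
19.96 − 23.54 = -3.58 pp.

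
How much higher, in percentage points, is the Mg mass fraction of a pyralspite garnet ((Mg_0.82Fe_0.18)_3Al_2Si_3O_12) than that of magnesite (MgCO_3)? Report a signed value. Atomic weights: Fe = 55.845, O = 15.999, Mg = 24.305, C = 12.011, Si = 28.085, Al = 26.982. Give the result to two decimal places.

-14.60 percentage points

First mineral: 59.790 g Mg in 420.154 g formula = 14.23 wt% Mg.
Second mineral: 24.305 g Mg in 84.313 g formula = 28.83 wt% Mg.
14.23% − 28.83% gives a difference of -14.60 percentage points.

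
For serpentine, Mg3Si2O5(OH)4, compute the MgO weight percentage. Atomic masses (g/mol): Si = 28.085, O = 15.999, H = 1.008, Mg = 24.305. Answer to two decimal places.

43.63 wt%

Formula mass = 277.108 g/mol.
3 Mg → 3.0000 mol MgO per formula unit; M(MgO) = 40.304, so MgO mass = 120.912 g.
120.912/277.108 × 100 = 43.63 wt%.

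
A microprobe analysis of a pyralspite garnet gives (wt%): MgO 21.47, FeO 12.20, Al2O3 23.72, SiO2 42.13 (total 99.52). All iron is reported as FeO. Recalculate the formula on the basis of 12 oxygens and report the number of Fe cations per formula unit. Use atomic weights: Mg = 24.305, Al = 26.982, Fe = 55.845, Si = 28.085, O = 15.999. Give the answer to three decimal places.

21.47 wt% MgO ÷ 40.304 g/mol = 0.53270 mol, giving 0.53270 Mg and 0.53270 O.
12.20 wt% FeO ÷ 71.844 g/mol = 0.16981 mol, giving 0.16981 Fe and 0.16981 O.
23.72 wt% Al2O3 ÷ 101.961 g/mol = 0.23264 mol, giving 0.46528 Al and 0.69792 O.
42.13 wt% SiO2 ÷ 60.083 g/mol = 0.70120 mol, giving 0.70120 Si and 1.40240 O.
Oxygen sums to 2.80283; scaling by 12/2.80283 = 4.28139 puts the formula on 12 O.
Fe: 0.16981 × 4.28139 = 0.727 atoms per formula unit.

0.727 Fe apfu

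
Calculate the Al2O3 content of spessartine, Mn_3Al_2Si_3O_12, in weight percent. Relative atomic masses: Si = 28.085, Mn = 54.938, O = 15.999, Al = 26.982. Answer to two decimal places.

Formula mass = 495.021 g/mol.
2 Al → 1.0000 mol Al2O3 per formula unit; M(Al2O3) = 101.961, so Al2O3 mass = 101.961 g.
101.961/495.021 × 100 = 20.60 wt%.

20.60 wt%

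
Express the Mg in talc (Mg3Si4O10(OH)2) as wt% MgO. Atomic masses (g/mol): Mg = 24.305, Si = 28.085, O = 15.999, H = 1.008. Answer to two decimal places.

M(Mg3Si4O10(OH)2) = 379.259 g/mol; M(MgO) = 40.304 g/mol.
Moles MgO per formula unit = 3 Mg ÷ 1 = 3.0000.
MgO fraction = (3.0000 × 40.304) / 379.259 = 120.912/379.259 = 0.3188.

31.88 wt%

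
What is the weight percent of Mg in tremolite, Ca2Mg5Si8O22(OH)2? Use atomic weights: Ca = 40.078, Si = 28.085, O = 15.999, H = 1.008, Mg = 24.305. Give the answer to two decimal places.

14.96 weight percent

Formula mass = 2*40.078 + 5*24.305 + 8*28.085 + 24*15.999 + 2*1.008 = 812.353 g/mol, of which 121.525 g is Mg.
So Mg makes up 121.525/812.353 = 0.1496 of the mass, i.e. 14.96%.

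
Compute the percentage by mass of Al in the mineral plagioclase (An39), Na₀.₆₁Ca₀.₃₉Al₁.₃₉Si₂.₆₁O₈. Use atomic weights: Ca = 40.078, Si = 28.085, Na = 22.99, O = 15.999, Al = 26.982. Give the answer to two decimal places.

Formula mass = 0.61×22.99 + 0.39×40.078 + 1.39×26.982 + 2.61×28.085 + 8×15.999 = 268.453 g/mol, of which 37.505 g is Al.
So Al makes up 37.505/268.453 = 0.1397 of the mass, i.e. 13.97%.

13.97 mass %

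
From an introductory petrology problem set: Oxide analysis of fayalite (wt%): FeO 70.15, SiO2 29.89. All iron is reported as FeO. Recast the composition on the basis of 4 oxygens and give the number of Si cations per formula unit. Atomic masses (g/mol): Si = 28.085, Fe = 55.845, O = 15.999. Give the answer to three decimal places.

FeO (M=71.844): mol = 0.97642; Fe = 0.97642, O = 0.97642.
SiO2 (M=60.083): mol = 0.49748; Si = 0.49748, O = 0.99496.
ΣO = 1.97138; factor = 4/ΣO = 2.02904.
Si apfu = 0.49748 × 2.02904 = 1.009.

1.009 Si apfu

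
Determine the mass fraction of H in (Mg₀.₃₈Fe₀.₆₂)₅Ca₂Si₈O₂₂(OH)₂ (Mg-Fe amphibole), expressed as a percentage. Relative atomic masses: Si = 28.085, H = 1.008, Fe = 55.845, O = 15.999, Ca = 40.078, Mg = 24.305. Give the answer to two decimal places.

Molar mass of (Mg₀.₃₈Fe₀.₆₂)₅Ca₂Si₈O₂₂(OH)₂: 1.90*24.305 + 3.10*55.845 + 2*40.078 + 8*28.085 + 24*15.999 + 2*1.008 = 910.127 g/mol.
Mass of H per formula unit: 2 × 1.008 = 2.016 g.
Weight fraction H = 2.016 / 910.127 = 0.0022.

0.22 weight percent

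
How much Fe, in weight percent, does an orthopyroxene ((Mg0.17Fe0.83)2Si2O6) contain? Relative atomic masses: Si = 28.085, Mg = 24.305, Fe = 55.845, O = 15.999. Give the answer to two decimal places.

36.62 weight percent

Molar mass of (Mg0.17Fe0.83)2Si2O6: 0.34×24.305 + 1.66×55.845 + 2×28.085 + 6×15.999 = 253.130 g/mol.
Mass of Fe per formula unit: 1.66 × 55.845 = 92.703 g.
Weight fraction Fe = 92.703 / 253.130 = 0.3662.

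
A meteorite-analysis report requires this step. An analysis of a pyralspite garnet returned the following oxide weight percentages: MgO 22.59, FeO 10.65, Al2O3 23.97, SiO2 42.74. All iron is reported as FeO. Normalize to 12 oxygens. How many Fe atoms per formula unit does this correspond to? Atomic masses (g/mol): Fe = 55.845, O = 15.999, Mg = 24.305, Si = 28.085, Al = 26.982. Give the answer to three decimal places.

0.627 Fe apfu

MgO: 22.59/40.304 = 0.56049 mol → 0.56049 mol Mg, 0.56049 mol O.
FeO: 10.65/71.844 = 0.14824 mol → 0.14824 mol Fe, 0.14824 mol O.
Al2O3: 23.97/101.961 = 0.23509 mol → 0.47018 mol Al, 0.70527 mol O.
SiO2: 42.74/60.083 = 0.71135 mol → 0.71135 mol Si, 1.42270 mol O.
Total oxygen = 2.83670 mol. Normalization factor = 12/2.83670 = 4.23027.
Fe per 12 O = 0.14824 × 4.23027 = 0.627.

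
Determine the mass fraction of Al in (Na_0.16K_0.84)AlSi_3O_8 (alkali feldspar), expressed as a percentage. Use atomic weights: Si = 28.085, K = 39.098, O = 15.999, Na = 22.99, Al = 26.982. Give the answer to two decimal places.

M((Na_0.16K_0.84)AlSi_3O_8) = 275.750 g/mol.
Al contributes 1 × 26.982 = 26.982 g per mole.
26.982/275.750 = 0.0978 → 9.78%.

9.78 weight percent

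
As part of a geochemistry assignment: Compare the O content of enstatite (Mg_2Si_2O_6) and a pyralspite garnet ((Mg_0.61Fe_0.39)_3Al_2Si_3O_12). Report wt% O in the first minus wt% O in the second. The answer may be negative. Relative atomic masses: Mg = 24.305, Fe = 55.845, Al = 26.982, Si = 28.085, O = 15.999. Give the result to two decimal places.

O in Mg_2Si_2O_6: molar mass 200.774 g/mol; 6×15.999 = 95.994 g → 47.81 wt%.
O in (Mg_0.61Fe_0.39)_3Al_2Si_3O_12: molar mass 440.024 g/mol; 12×15.999 = 191.988 g → 43.63 wt%.
Difference = 47.81 − 43.63 = 4.18 percentage points.

4.18 percentage points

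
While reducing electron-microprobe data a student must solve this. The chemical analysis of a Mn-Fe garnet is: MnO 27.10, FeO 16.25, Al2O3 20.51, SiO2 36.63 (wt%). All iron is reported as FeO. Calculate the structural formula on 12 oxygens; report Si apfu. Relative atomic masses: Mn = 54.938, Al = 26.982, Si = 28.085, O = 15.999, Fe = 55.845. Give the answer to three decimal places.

3.009 Si apfu

MnO: 27.10/70.937 = 0.38203 mol → 0.38203 mol Mn, 0.38203 mol O.
FeO: 16.25/71.844 = 0.22618 mol → 0.22618 mol Fe, 0.22618 mol O.
Al2O3: 20.51/101.961 = 0.20116 mol → 0.40232 mol Al, 0.60348 mol O.
SiO2: 36.63/60.083 = 0.60966 mol → 0.60966 mol Si, 1.21932 mol O.
Total oxygen = 2.43101 mol. Normalization factor = 12/2.43101 = 4.93622.
Si per 12 O = 0.60966 × 4.93622 = 3.009.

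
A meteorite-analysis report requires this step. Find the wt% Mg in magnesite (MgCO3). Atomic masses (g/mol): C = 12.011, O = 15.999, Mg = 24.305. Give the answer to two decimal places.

28.83 mass %

Molar mass of MgCO3: 1·24.305 + 1·12.011 + 3·15.999 = 84.313 g/mol.
Mass of Mg per formula unit: 1 × 24.305 = 24.305 g.
Weight fraction Mg = 24.305 / 84.313 = 0.2883.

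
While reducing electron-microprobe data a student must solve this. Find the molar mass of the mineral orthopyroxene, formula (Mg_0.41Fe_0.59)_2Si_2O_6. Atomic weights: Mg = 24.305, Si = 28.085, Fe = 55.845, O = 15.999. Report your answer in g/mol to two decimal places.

The formula mass is the sum 0.82(24.305) + 1.18(55.845) + 2(28.085) + 6(15.999).

237.99 g/mol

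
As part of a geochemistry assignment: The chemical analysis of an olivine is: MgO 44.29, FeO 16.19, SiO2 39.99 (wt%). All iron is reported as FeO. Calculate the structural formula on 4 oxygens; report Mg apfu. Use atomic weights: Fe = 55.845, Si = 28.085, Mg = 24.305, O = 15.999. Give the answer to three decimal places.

1.655 Mg apfu

MgO: 44.29/40.304 = 1.09890 mol → 1.09890 mol Mg, 1.09890 mol O.
FeO: 16.19/71.844 = 0.22535 mol → 0.22535 mol Fe, 0.22535 mol O.
SiO2: 39.99/60.083 = 0.66558 mol → 0.66558 mol Si, 1.33116 mol O.
Total oxygen = 2.65541 mol. Normalization factor = 4/2.65541 = 1.50636.
Mg per 4 O = 1.09890 × 1.50636 = 1.655.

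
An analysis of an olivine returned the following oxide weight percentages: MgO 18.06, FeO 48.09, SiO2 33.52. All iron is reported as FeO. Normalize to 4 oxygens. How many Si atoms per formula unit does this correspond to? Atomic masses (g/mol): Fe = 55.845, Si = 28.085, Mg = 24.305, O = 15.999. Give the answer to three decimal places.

0.999 Si apfu

MgO (M=40.304): mol = 0.44809; Mg = 0.44809, O = 0.44809.
FeO (M=71.844): mol = 0.66937; Fe = 0.66937, O = 0.66937.
SiO2 (M=60.083): mol = 0.55789; Si = 0.55789, O = 1.11578.
ΣO = 2.23324; factor = 4/ΣO = 1.79112.
Si apfu = 0.55789 × 1.79112 = 0.999.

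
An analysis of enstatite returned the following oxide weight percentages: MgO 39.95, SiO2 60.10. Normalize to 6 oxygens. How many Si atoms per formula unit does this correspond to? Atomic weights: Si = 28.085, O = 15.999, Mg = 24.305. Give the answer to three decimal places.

2.006 Si apfu

39.95 wt% MgO ÷ 40.304 g/mol = 0.99122 mol, giving 0.99122 Mg and 0.99122 O.
60.10 wt% SiO2 ÷ 60.083 g/mol = 1.00028 mol, giving 1.00028 Si and 2.00056 O.
Oxygen sums to 2.99178; scaling by 6/2.99178 = 2.00550 puts the formula on 6 O.
Si: 1.00028 × 2.00550 = 2.006 atoms per formula unit.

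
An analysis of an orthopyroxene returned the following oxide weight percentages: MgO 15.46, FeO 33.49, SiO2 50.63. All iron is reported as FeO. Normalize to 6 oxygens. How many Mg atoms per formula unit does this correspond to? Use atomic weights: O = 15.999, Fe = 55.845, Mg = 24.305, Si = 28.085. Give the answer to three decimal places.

0.908 Mg apfu

MgO: 15.46/40.304 = 0.38358 mol → 0.38358 mol Mg, 0.38358 mol O.
FeO: 33.49/71.844 = 0.46615 mol → 0.46615 mol Fe, 0.46615 mol O.
SiO2: 50.63/60.083 = 0.84267 mol → 0.84267 mol Si, 1.68534 mol O.
Total oxygen = 2.53507 mol. Normalization factor = 6/2.53507 = 2.36680.
Mg per 6 O = 0.38358 × 2.36680 = 0.908.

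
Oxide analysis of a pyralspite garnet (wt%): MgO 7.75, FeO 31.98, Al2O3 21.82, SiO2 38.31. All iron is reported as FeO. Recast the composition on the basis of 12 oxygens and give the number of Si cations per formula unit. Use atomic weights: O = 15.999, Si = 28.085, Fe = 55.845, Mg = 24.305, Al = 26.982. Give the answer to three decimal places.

2.995 Si apfu

MgO: 7.75/40.304 = 0.19229 mol → 0.19229 mol Mg, 0.19229 mol O.
FeO: 31.98/71.844 = 0.44513 mol → 0.44513 mol Fe, 0.44513 mol O.
Al2O3: 21.82/101.961 = 0.21400 mol → 0.42800 mol Al, 0.64200 mol O.
SiO2: 38.31/60.083 = 0.63762 mol → 0.63762 mol Si, 1.27524 mol O.
Total oxygen = 2.55466 mol. Normalization factor = 12/2.55466 = 4.69730.
Si per 12 O = 0.63762 × 4.69730 = 2.995.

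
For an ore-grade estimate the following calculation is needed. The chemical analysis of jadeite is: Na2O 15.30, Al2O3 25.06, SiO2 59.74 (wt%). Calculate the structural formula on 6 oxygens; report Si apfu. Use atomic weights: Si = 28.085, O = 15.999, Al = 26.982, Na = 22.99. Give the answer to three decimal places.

2.007 Si apfu

Na2O (M=61.979): mol = 0.24686; Na = 0.49372, O = 0.24686.
Al2O3 (M=101.961): mol = 0.24578; Al = 0.49156, O = 0.73734.
SiO2 (M=60.083): mol = 0.99429; Si = 0.99429, O = 1.98858.
ΣO = 2.97278; factor = 6/ΣO = 2.01831.
Si apfu = 0.99429 × 2.01831 = 2.007.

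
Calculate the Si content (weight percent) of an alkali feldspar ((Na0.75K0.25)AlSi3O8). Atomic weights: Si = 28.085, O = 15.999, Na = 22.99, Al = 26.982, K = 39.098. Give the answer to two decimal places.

Formula mass = 0.75·22.99 + 0.25·39.098 + 1·26.982 + 3·28.085 + 8·15.999 = 266.246 g/mol, of which 84.255 g is Si.
So Si makes up 84.255/266.246 = 0.3165 of the mass, i.e. 31.65%.

31.65 weight percent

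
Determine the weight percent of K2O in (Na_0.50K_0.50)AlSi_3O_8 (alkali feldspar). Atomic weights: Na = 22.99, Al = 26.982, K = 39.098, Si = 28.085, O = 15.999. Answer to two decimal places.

M((Na_0.50K_0.50)AlSi_3O_8) = 270.273 g/mol; M(K2O) = 94.195 g/mol.
Moles K2O per formula unit = 0.50 K ÷ 2 = 0.2500.
K2O fraction = (0.2500 × 94.195) / 270.273 = 23.549/270.273 = 0.0871.

8.71 wt%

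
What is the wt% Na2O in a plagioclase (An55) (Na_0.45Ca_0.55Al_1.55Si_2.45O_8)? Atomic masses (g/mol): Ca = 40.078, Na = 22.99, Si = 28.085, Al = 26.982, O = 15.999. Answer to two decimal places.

5.15 wt%

M(Na_0.45Ca_0.55Al_1.55Si_2.45O_8) = 271.011 g/mol; M(Na2O) = 61.979 g/mol.
Moles Na2O per formula unit = 0.45 Na ÷ 2 = 0.2250.
Na2O fraction = (0.2250 × 61.979) / 271.011 = 13.945/271.011 = 0.0515.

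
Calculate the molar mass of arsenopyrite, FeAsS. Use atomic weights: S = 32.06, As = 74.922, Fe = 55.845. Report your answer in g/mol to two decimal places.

The formula mass is the sum 1·55.845 + 1·74.922 + 1·32.06.

162.83 g/mol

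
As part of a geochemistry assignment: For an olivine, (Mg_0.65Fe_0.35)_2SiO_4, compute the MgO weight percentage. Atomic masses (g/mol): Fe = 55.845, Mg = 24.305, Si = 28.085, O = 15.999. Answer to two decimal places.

32.19 wt%

Molar mass of (Mg_0.65Fe_0.35)_2SiO_4 = 1.30×24.305 + 0.70×55.845 + 1×28.085 + 4×15.999 = 162.769 g/mol.
Each formula unit contains 1.30 Mg, equivalent to 1.30/1 = 1.3000 mol MgO.
M(MgO) = 1×24.305 + 1×15.999 = 40.304 g/mol.
Mass of MgO per formula unit = 1.3000 × 40.304 = 52.395 g.
MgO wt% = 52.395 / 162.769 × 100 = 32.19%.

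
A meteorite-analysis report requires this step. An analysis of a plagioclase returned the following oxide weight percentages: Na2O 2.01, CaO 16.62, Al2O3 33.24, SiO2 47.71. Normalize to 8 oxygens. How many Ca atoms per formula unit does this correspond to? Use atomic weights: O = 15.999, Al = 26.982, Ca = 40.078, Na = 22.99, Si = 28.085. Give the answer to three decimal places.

2.01 wt% Na2O ÷ 61.979 g/mol = 0.03243 mol, giving 0.06486 Na and 0.03243 O.
16.62 wt% CaO ÷ 56.077 g/mol = 0.29638 mol, giving 0.29638 Ca and 0.29638 O.
33.24 wt% Al2O3 ÷ 101.961 g/mol = 0.32601 mol, giving 0.65202 Al and 0.97803 O.
47.71 wt% SiO2 ÷ 60.083 g/mol = 0.79407 mol, giving 0.79407 Si and 1.58814 O.
Oxygen sums to 2.89498; scaling by 8/2.89498 = 2.76340 puts the formula on 8 O.
Ca: 0.29638 × 2.76340 = 0.819 atoms per formula unit.

0.819 Ca apfu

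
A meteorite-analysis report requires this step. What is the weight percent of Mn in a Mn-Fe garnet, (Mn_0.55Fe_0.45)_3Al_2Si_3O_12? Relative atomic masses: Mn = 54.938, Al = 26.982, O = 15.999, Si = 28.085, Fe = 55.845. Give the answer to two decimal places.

18.27 wt%

Formula mass = 1.65·54.938 + 1.35·55.845 + 2·26.982 + 3·28.085 + 12·15.999 = 496.245 g/mol, of which 90.648 g is Mn.
So Mn makes up 90.648/496.245 = 0.1827 of the mass, i.e. 18.27%.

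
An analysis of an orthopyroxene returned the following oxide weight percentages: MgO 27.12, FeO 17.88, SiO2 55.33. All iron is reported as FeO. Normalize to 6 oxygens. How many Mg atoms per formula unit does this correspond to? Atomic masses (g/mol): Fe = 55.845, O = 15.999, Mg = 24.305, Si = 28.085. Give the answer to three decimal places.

MgO: 27.12/40.304 = 0.67289 mol → 0.67289 mol Mg, 0.67289 mol O.
FeO: 17.88/71.844 = 0.24887 mol → 0.24887 mol Fe, 0.24887 mol O.
SiO2: 55.33/60.083 = 0.92089 mol → 0.92089 mol Si, 1.84178 mol O.
Total oxygen = 2.76354 mol. Normalization factor = 6/2.76354 = 2.17113.
Mg per 6 O = 0.67289 × 2.17113 = 1.461.

1.461 Mg apfu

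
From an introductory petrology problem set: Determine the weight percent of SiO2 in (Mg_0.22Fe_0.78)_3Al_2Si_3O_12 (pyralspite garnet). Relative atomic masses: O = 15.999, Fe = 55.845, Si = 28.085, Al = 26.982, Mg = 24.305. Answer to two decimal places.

37.79 wt%

Formula mass = 476.926 g/mol.
3 Si → 3.0000 mol SiO2 per formula unit; M(SiO2) = 60.083, so SiO2 mass = 180.249 g.
180.249/476.926 × 100 = 37.79 wt%.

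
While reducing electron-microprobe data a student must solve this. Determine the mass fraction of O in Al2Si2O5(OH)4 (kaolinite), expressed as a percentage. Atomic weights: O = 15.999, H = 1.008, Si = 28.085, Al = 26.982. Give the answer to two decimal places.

Formula mass = 2*26.982 + 2*28.085 + 9*15.999 + 4*1.008 = 258.157 g/mol, of which 143.991 g is O.
So O makes up 143.991/258.157 = 0.5578 of the mass, i.e. 55.78%.

55.78 wt%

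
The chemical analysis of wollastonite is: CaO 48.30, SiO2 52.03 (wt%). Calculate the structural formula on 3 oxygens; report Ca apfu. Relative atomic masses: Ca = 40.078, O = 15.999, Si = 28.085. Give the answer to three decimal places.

0.996 Ca apfu

48.30 wt% CaO ÷ 56.077 g/mol = 0.86132 mol, giving 0.86132 Ca and 0.86132 O.
52.03 wt% SiO2 ÷ 60.083 g/mol = 0.86597 mol, giving 0.86597 Si and 1.73194 O.
Oxygen sums to 2.59326; scaling by 3/2.59326 = 1.15685 puts the formula on 3 O.
Ca: 0.86132 × 1.15685 = 0.996 atoms per formula unit.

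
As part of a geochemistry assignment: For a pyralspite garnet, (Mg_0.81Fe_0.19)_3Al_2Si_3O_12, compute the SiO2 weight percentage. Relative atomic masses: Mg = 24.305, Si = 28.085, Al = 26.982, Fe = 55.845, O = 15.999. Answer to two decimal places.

42.80 wt%

M((Mg_0.81Fe_0.19)_3Al_2Si_3O_12) = 421.100 g/mol; M(SiO2) = 60.083 g/mol.
Moles SiO2 per formula unit = 3 Si ÷ 1 = 3.0000.
SiO2 fraction = (3.0000 × 60.083) / 421.100 = 180.249/421.100 = 0.4280.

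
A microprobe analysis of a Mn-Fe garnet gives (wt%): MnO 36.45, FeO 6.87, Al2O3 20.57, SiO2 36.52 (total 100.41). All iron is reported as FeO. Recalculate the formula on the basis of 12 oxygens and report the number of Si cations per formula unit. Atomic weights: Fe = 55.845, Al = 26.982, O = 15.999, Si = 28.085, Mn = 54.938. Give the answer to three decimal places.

3.001 Si apfu

MnO (M=70.937): mol = 0.51384; Mn = 0.51384, O = 0.51384.
FeO (M=71.844): mol = 0.09562; Fe = 0.09562, O = 0.09562.
Al2O3 (M=101.961): mol = 0.20174; Al = 0.40348, O = 0.60522.
SiO2 (M=60.083): mol = 0.60783; Si = 0.60783, O = 1.21566.
ΣO = 2.43034; factor = 12/ΣO = 4.93758.
Si apfu = 0.60783 × 4.93758 = 3.001.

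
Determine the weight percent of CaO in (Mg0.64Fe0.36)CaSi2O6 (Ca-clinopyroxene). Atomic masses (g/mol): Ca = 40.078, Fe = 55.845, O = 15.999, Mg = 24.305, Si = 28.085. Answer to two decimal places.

M((Mg0.64Fe0.36)CaSi2O6) = 227.901 g/mol; M(CaO) = 56.077 g/mol.
Moles CaO per formula unit = 1 Ca ÷ 1 = 1.0000.
CaO fraction = (1.0000 × 56.077) / 227.901 = 56.077/227.901 = 0.2461.

24.61 wt%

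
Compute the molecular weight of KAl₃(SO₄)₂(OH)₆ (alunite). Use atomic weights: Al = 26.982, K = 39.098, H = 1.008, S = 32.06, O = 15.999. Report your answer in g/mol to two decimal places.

M = 1×39.098 + 3×26.982 + 2×32.06 + 14×15.999 + 6×1.008

414.20 g/mol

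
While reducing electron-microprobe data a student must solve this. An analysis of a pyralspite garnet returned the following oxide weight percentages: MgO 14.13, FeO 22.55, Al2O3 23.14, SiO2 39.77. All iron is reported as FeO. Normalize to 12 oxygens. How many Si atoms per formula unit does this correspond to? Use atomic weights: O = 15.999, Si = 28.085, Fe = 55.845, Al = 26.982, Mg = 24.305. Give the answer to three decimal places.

2.976 Si apfu

14.13 wt% MgO ÷ 40.304 g/mol = 0.35059 mol, giving 0.35059 Mg and 0.35059 O.
22.55 wt% FeO ÷ 71.844 g/mol = 0.31387 mol, giving 0.31387 Fe and 0.31387 O.
23.14 wt% Al2O3 ÷ 101.961 g/mol = 0.22695 mol, giving 0.45390 Al and 0.68085 O.
39.77 wt% SiO2 ÷ 60.083 g/mol = 0.66192 mol, giving 0.66192 Si and 1.32384 O.
Oxygen sums to 2.66915; scaling by 12/2.66915 = 4.49581 puts the formula on 12 O.
Si: 0.66192 × 4.49581 = 2.976 atoms per formula unit.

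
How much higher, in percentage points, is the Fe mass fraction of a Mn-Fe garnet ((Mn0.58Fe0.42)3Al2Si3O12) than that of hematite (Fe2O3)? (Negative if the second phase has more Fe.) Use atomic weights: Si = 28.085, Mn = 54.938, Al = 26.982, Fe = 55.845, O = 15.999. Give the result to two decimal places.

Fe in (Mn0.58Fe0.42)3Al2Si3O12: molar mass 496.164 g/mol; 1.26×55.845 = 70.365 g → 14.18 wt%.
Fe in Fe2O3: molar mass 159.687 g/mol; 2×55.845 = 111.690 g → 69.94 wt%.
Difference = 14.18 − 69.94 = -55.76 percentage points.

-55.76 percentage points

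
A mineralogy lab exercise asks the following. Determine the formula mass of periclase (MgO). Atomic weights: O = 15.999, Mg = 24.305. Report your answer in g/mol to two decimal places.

40.30 g/mol

The formula mass is the sum 1*24.305 + 1*15.999.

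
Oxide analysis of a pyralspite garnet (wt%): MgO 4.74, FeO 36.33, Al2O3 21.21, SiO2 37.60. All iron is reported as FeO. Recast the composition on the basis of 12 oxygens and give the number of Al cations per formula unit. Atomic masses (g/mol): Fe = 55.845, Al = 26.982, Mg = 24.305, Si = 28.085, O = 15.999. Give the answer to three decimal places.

1.998 Al apfu

MgO: 4.74/40.304 = 0.11761 mol → 0.11761 mol Mg, 0.11761 mol O.
FeO: 36.33/71.844 = 0.50568 mol → 0.50568 mol Fe, 0.50568 mol O.
Al2O3: 21.21/101.961 = 0.20802 mol → 0.41604 mol Al, 0.62406 mol O.
SiO2: 37.60/60.083 = 0.62580 mol → 0.62580 mol Si, 1.25160 mol O.
Total oxygen = 2.49895 mol. Normalization factor = 12/2.49895 = 4.80202.
Al per 12 O = 0.41604 × 4.80202 = 1.998.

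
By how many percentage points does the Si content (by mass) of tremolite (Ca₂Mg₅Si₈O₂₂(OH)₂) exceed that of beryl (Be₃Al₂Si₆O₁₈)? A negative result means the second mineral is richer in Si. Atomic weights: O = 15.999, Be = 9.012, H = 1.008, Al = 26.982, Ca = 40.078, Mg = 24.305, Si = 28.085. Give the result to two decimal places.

-3.69 percentage points

M(Ca₂Mg₅Si₈O₂₂(OH)₂) = 812.353 g/mol, so wt% Si = 224.680/812.353 × 100 = 27.66%.
M(Be₃Al₂Si₆O₁₈) = 537.492 g/mol, so wt% Si = 168.510/537.492 × 100 = 31.35%.
27.66 − 31.35 = -3.69 pp.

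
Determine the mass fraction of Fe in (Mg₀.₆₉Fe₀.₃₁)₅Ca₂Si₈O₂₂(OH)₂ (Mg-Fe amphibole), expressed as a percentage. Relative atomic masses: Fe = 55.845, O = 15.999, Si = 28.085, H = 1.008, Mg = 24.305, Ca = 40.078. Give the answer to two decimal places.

10.05 wt%

Formula mass = 3.45×24.305 + 1.55×55.845 + 2×40.078 + 8×28.085 + 24×15.999 + 2×1.008 = 861.240 g/mol, of which 86.560 g is Fe.
So Fe makes up 86.560/861.240 = 0.1005 of the mass, i.e. 10.05%.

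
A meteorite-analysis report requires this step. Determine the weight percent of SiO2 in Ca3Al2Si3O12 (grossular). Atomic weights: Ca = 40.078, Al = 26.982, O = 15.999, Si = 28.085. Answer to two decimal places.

40.02 wt%

Formula mass = 450.441 g/mol.
3 Si → 3.0000 mol SiO2 per formula unit; M(SiO2) = 60.083, so SiO2 mass = 180.249 g.
180.249/450.441 × 100 = 40.02 wt%.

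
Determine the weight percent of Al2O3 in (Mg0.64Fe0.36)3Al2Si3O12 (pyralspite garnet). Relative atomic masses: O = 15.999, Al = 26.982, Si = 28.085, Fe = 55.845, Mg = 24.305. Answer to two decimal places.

23.32 wt%

Formula mass = 437.185 g/mol.
2 Al → 1.0000 mol Al2O3 per formula unit; M(Al2O3) = 101.961, so Al2O3 mass = 101.961 g.
101.961/437.185 × 100 = 23.32 wt%.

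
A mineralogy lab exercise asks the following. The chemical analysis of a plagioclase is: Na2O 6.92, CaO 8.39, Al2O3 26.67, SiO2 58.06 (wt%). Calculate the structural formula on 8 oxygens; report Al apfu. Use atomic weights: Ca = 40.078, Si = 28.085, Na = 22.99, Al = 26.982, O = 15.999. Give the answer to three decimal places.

Na2O: 6.92/61.979 = 0.11165 mol → 0.22330 mol Na, 0.11165 mol O.
CaO: 8.39/56.077 = 0.14962 mol → 0.14962 mol Ca, 0.14962 mol O.
Al2O3: 26.67/101.961 = 0.26157 mol → 0.52314 mol Al, 0.78471 mol O.
SiO2: 58.06/60.083 = 0.96633 mol → 0.96633 mol Si, 1.93266 mol O.
Total oxygen = 2.97864 mol. Normalization factor = 8/2.97864 = 2.68579.
Al per 8 O = 0.52314 × 2.68579 = 1.405.

1.405 Al apfu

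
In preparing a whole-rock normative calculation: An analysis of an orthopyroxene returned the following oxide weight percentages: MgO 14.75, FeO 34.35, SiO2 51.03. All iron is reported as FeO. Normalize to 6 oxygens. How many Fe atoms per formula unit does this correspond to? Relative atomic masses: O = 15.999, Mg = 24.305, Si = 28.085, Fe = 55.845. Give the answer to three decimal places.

MgO: 14.75/40.304 = 0.36597 mol → 0.36597 mol Mg, 0.36597 mol O.
FeO: 34.35/71.844 = 0.47812 mol → 0.47812 mol Fe, 0.47812 mol O.
SiO2: 51.03/60.083 = 0.84933 mol → 0.84933 mol Si, 1.69866 mol O.
Total oxygen = 2.54275 mol. Normalization factor = 6/2.54275 = 2.35965.
Fe per 6 O = 0.47812 × 2.35965 = 1.128.

1.128 Fe apfu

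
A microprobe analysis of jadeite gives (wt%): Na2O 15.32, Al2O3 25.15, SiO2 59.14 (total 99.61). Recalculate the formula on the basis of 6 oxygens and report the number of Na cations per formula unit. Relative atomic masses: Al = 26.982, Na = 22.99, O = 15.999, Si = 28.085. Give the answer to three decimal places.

1.004 Na apfu

15.32 wt% Na2O ÷ 61.979 g/mol = 0.24718 mol, giving 0.49436 Na and 0.24718 O.
25.15 wt% Al2O3 ÷ 101.961 g/mol = 0.24666 mol, giving 0.49332 Al and 0.73998 O.
59.14 wt% SiO2 ÷ 60.083 g/mol = 0.98431 mol, giving 0.98431 Si and 1.96862 O.
Oxygen sums to 2.95578; scaling by 6/2.95578 = 2.02992 puts the formula on 6 O.
Na: 0.49436 × 2.02992 = 1.004 atoms per formula unit.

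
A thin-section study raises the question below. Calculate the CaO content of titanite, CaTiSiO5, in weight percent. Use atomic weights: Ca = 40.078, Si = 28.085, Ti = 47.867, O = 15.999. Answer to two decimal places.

28.61 wt%

Formula mass = 196.025 g/mol.
1 Ca → 1.0000 mol CaO per formula unit; M(CaO) = 56.077, so CaO mass = 56.077 g.
56.077/196.025 × 100 = 28.61 wt%.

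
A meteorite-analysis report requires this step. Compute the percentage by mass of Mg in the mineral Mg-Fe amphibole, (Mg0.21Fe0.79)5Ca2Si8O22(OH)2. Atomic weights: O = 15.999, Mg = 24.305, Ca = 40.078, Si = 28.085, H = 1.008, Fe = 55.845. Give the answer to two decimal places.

Molar mass of (Mg0.21Fe0.79)5Ca2Si8O22(OH)2: 1.05×24.305 + 3.95×55.845 + 2×40.078 + 8×28.085 + 24×15.999 + 2×1.008 = 936.936 g/mol.
Mass of Mg per formula unit: 1.05 × 24.305 = 25.520 g.
Weight fraction Mg = 25.520 / 936.936 = 0.0272.

2.72 mass %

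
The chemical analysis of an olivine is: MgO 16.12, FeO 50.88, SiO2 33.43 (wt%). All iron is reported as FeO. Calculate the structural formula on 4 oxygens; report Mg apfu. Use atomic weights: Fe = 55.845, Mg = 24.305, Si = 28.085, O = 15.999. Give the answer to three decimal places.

0.720 Mg apfu

MgO (M=40.304): mol = 0.39996; Mg = 0.39996, O = 0.39996.
FeO (M=71.844): mol = 0.70820; Fe = 0.70820, O = 0.70820.
SiO2 (M=60.083): mol = 0.55640; Si = 0.55640, O = 1.11280.
ΣO = 2.22096; factor = 4/ΣO = 1.80102.
Mg apfu = 0.39996 × 1.80102 = 0.720.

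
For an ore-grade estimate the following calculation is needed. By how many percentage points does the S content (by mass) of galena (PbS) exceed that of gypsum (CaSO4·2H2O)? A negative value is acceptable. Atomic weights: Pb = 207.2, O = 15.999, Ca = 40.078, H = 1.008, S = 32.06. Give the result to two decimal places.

-5.22 percentage points

M(PbS) = 239.260 g/mol, so wt% S = 32.060/239.260 × 100 = 13.40%.
M(CaSO4·2H2O) = 172.164 g/mol, so wt% S = 32.060/172.164 × 100 = 18.62%.
13.40 − 18.62 = -5.22 pp.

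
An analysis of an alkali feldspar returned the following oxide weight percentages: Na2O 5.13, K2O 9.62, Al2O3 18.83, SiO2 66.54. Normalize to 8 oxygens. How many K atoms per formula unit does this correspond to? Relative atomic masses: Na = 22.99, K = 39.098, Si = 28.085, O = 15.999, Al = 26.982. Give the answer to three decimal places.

0.553 K apfu

Na2O: 5.13/61.979 = 0.08277 mol → 0.16554 mol Na, 0.08277 mol O.
K2O: 9.62/94.195 = 0.10213 mol → 0.20426 mol K, 0.10213 mol O.
Al2O3: 18.83/101.961 = 0.18468 mol → 0.36936 mol Al, 0.55404 mol O.
SiO2: 66.54/60.083 = 1.10747 mol → 1.10747 mol Si, 2.21494 mol O.
Total oxygen = 2.95388 mol. Normalization factor = 8/2.95388 = 2.70830.
K per 8 O = 0.20426 × 2.70830 = 0.553.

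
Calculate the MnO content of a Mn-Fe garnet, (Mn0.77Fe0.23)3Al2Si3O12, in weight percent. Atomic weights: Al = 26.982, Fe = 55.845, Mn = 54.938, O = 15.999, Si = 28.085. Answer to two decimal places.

Formula mass = 495.647 g/mol.
2.31 Mn → 2.3100 mol MnO per formula unit; M(MnO) = 70.937, so MnO mass = 163.864 g.
163.864/495.647 × 100 = 33.06 wt%.

33.06 wt%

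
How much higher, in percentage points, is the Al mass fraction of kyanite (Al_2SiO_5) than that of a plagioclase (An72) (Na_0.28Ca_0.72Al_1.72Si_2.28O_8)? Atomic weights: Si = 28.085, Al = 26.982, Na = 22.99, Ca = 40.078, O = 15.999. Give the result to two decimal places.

M(Al_2SiO_5) = 162.044 g/mol, so wt% Al = 53.964/162.044 × 100 = 33.30%.
M(Na_0.28Ca_0.72Al_1.72Si_2.28O_8) = 273.728 g/mol, so wt% Al = 46.409/273.728 × 100 = 16.95%.
33.30 − 16.95 = 16.35 pp.

16.35 percentage points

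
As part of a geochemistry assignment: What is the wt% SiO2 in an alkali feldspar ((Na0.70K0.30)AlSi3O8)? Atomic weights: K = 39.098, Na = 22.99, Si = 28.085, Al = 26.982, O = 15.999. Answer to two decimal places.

67.50 wt%

M((Na0.70K0.30)AlSi3O8) = 267.051 g/mol; M(SiO2) = 60.083 g/mol.
Moles SiO2 per formula unit = 3 Si ÷ 1 = 3.0000.
SiO2 fraction = (3.0000 × 60.083) / 267.051 = 180.249/267.051 = 0.6750.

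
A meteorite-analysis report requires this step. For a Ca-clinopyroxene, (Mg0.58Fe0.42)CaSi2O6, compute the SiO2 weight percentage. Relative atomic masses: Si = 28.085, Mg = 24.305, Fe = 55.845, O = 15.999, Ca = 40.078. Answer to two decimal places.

52.29 wt%

Molar mass of (Mg0.58Fe0.42)CaSi2O6 = 0.58·24.305 + 0.42·55.845 + 1·40.078 + 2·28.085 + 6·15.999 = 229.794 g/mol.
Each formula unit contains 2 Si, equivalent to 2/1 = 2.0000 mol SiO2.
M(SiO2) = 1×28.085 + 2×15.999 = 60.083 g/mol.
Mass of SiO2 per formula unit = 2.0000 × 60.083 = 120.166 g.
SiO2 wt% = 120.166 / 229.794 × 100 = 52.29%.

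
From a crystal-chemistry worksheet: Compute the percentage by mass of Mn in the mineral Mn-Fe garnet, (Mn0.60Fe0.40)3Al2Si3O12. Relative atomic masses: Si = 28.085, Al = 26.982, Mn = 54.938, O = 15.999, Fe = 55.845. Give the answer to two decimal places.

19.93 weight percent

Molar mass of (Mn0.60Fe0.40)3Al2Si3O12: 1.80·54.938 + 1.20·55.845 + 2·26.982 + 3·28.085 + 12·15.999 = 496.109 g/mol.
Mass of Mn per formula unit: 1.80 × 54.938 = 98.888 g.
Weight fraction Mn = 98.888 / 496.109 = 0.1993.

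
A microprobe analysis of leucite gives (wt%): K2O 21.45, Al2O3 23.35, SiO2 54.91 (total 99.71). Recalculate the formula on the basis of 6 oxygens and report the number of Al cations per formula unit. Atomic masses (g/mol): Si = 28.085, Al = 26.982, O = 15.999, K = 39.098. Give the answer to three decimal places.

K2O: 21.45/94.195 = 0.22772 mol → 0.45544 mol K, 0.22772 mol O.
Al2O3: 23.35/101.961 = 0.22901 mol → 0.45802 mol Al, 0.68703 mol O.
SiO2: 54.91/60.083 = 0.91390 mol → 0.91390 mol Si, 1.82780 mol O.
Total oxygen = 2.74255 mol. Normalization factor = 6/2.74255 = 2.18774.
Al per 6 O = 0.45802 × 2.18774 = 1.002.

1.002 Al apfu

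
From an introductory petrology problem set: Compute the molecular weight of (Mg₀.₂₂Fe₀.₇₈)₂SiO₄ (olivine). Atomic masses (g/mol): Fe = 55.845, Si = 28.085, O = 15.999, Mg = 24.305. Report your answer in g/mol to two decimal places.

M = 0.44×24.305 + 1.56×55.845 + 1×28.085 + 4×15.999

189.89 g/mol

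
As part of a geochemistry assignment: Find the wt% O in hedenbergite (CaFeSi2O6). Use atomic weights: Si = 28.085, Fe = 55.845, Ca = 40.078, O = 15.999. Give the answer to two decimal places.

M(CaFeSi2O6) = 248.087 g/mol.
O contributes 6 × 15.999 = 95.994 g per mole.
95.994/248.087 = 0.3869 → 38.69%.

38.69 wt%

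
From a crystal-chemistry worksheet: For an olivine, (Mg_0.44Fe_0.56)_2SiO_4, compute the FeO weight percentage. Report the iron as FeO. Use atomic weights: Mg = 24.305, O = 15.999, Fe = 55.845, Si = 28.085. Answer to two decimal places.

45.71 wt%

Molar mass of (Mg_0.44Fe_0.56)_2SiO_4 = 0.88·24.305 + 1.12·55.845 + 1·28.085 + 4·15.999 = 176.016 g/mol.
Each formula unit contains 1.12 Fe, equivalent to 1.12/1 = 1.1200 mol FeO.
M(FeO) = 1×55.845 + 1×15.999 = 71.844 g/mol.
Mass of FeO per formula unit = 1.1200 × 71.844 = 80.465 g.
FeO wt% = 80.465 / 176.016 × 100 = 45.71%.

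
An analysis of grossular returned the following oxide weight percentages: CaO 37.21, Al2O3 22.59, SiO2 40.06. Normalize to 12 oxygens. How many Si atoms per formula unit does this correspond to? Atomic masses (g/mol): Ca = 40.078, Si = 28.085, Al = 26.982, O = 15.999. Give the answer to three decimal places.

CaO: 37.21/56.077 = 0.66355 mol → 0.66355 mol Ca, 0.66355 mol O.
Al2O3: 22.59/101.961 = 0.22156 mol → 0.44312 mol Al, 0.66468 mol O.
SiO2: 40.06/60.083 = 0.66674 mol → 0.66674 mol Si, 1.33348 mol O.
Total oxygen = 2.66171 mol. Normalization factor = 12/2.66171 = 4.50838.
Si per 12 O = 0.66674 × 4.50838 = 3.006.

3.006 Si apfu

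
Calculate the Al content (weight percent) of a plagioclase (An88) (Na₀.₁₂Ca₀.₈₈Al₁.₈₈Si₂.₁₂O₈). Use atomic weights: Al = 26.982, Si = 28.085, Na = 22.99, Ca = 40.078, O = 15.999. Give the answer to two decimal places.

Formula mass = 0.12×22.99 + 0.88×40.078 + 1.88×26.982 + 2.12×28.085 + 8×15.999 = 276.286 g/mol, of which 50.726 g is Al.
So Al makes up 50.726/276.286 = 0.1836 of the mass, i.e. 18.36%.

18.36 weight percent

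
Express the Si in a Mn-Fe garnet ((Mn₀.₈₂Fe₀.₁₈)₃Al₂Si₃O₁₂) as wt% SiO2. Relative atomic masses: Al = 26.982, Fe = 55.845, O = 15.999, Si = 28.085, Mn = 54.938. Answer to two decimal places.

36.38 wt%

Formula mass = 495.511 g/mol.
3 Si → 3.0000 mol SiO2 per formula unit; M(SiO2) = 60.083, so SiO2 mass = 180.249 g.
180.249/495.511 × 100 = 36.38 wt%.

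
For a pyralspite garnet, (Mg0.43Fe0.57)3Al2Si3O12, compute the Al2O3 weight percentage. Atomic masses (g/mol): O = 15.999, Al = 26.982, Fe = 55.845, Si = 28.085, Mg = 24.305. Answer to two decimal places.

Formula mass = 457.055 g/mol.
2 Al → 1.0000 mol Al2O3 per formula unit; M(Al2O3) = 101.961, so Al2O3 mass = 101.961 g.
101.961/457.055 × 100 = 22.31 wt%.

22.31 wt%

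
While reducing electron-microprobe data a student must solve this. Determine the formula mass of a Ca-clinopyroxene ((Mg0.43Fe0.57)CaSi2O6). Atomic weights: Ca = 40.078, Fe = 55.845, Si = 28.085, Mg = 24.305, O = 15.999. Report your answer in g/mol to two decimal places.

M = 0.43(24.305) + 0.57(55.845) + 1(40.078) + 2(28.085) + 6(15.999)

234.52 g/mol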